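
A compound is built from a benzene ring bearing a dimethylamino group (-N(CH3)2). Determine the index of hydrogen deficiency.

Atom tally by fragment:
  benzene ring core → C:6 H:6
  (− 1 ring H displaced by substituents)
  + N(CH3)2 → N:1 C:2 H:6
Element totals:
  C: 8
  H: 11
  N: 1
Molecular formula: C8H11N.
DoU = (2C + 2 + N − H − X) / 2 = (2·8 + 2 + 1 − 11 − 0) / 2 = 4.

4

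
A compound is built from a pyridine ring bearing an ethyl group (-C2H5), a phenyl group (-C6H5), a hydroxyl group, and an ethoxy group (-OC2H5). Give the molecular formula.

C15H17NO2

Atom tally by fragment:
  pyridine ring core → C:5 H:5 N:1
  (− 4 ring H displaced by substituents)
  + C2H5 → C:2 H:5
  + C6H5 → C:6 H:5
  + OH → O:1 H:1
  + OC2H5 → C:2 H:5 O:1
Element totals:
  C: 15
  H: 17
  N: 1
  O: 2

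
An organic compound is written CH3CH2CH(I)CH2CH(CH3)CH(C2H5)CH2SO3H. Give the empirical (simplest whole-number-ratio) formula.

C10H21IO3S

Element totals:
  C: 10
  H: 21
  I: 1
  O: 3
  S: 1
Molecular formula: C10H21IO3S.
gcd of subscripts (10, 21, 1, 3, 1) = 1, so the empirical formula equals the molecular formula.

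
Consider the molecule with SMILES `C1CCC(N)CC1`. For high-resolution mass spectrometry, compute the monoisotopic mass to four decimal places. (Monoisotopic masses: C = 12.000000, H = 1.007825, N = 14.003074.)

99.1048

Atom tally by fragment:
  cyclohexane ring core → C:6 H:12
  (− 1 ring H displaced by substituents)
  + NH2 → N:1 H:2
Element totals:
  C: 6
  H: 13
  N: 1
Molecular formula: C6H13N.
  M = 6(12.0) + 13(1.007825) + 14.003074
    = 72.000000 + 13.101725 + 14.003074 = 99.104799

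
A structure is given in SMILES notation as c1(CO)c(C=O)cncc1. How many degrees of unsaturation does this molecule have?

Atom tally by fragment:
  pyridine ring core → C:5 H:5 N:1
  (− 2 ring H displaced by substituents)
  + CH2OH → C:1 H:3 O:1
  + CHO → C:1 H:1 O:1
Element totals:
  C: 7
  H: 7
  N: 1
  O: 2
Molecular formula: C7H7NO2.
DoU = (2C + 2 + N − H − X) / 2 = (2·7 + 2 + 1 − 7 − 0) / 2 = 5.

5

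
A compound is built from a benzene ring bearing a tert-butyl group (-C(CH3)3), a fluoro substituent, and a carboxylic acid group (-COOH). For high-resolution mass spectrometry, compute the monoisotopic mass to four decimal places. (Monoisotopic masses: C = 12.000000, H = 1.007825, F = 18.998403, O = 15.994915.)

Atom tally by fragment:
  benzene ring core → C:6 H:6
  (− 3 ring H displaced by substituents)
  + C(CH3)3 → C:4 H:9
  + F → F:1
  + COOH → C:1 H:1 O:2
Element totals:
  C: 11
  H: 13
  F: 1
  O: 2
Molecular formula: C11H13FO2.
  M = 11(12.0) + 13(1.007825) + 18.998403 + 2(15.994915)
    = 132.000000 + 13.101725 + 18.998403 + 31.989830 = 196.089958

196.0900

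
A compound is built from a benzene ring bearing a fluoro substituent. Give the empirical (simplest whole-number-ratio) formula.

C6H5F

Atom tally by fragment:
  benzene ring core → C:6 H:6
  (− 1 ring H displaced by substituents)
  + F → F:1
Element totals:
  C: 6
  H: 5
  F: 1
Molecular formula: C6H5F.
gcd of subscripts (6, 1, 5) = 1, so the empirical formula equals the molecular formula.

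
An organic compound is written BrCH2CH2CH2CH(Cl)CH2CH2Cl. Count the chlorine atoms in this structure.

Atom tally by fragment:
  BrCH2 → C:1 H:2 Br:1
  CH2 → C:1 H:2
  CH2 → C:1 H:2
  CH(Cl) → C:1 H:1 Cl:1
  CH2 → C:1 H:2
  CH2Cl → C:1 H:2 Cl:1
Element totals:
  C: 6
  H: 11
  Br: 1
  Cl: 2

2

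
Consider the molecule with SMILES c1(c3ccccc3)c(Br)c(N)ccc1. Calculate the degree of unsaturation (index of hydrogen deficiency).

Atom tally by fragment:
  benzene ring core → C:6 H:6
  (− 3 ring H displaced by substituents)
  + C6H5 → C:6 H:5
  + Br → Br:1
  + NH2 → N:1 H:2
Element totals:
  C: 12
  H: 10
  Br: 1
  N: 1
Molecular formula: C12H10BrN.
DoU = (2C + 2 + N − H − X) / 2 = (2·12 + 2 + 1 − 10 − 1) / 2 = 8.

8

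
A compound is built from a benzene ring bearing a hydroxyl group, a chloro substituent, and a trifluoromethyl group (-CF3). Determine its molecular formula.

C7H4ClF3O

Atom tally by fragment:
  benzene ring core → C:6 H:6
  (− 3 ring H displaced by substituents)
  + OH → O:1 H:1
  + Cl → Cl:1
  + CF3 → C:1 F:3
Element totals:
  C: 7
  H: 4
  Cl: 1
  F: 3
  O: 1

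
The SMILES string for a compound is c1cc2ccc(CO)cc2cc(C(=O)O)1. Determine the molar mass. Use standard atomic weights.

202.21 g/mol

Atom tally by fragment:
  naphthalene ring system core → C:10 H:8
  (− 2 ring H displaced by substituents)
  + CH2OH → C:1 H:3 O:1
  + COOH → C:1 H:1 O:2
Element totals:
  C: 12
  H: 10
  O: 3
Molecular formula: C12H10O3.
  M = 12(12.011) + 10(1.008) + 3(15.999)
    = 144.132 + 10.080 + 47.997 = 202.209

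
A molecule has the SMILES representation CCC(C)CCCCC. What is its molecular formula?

C9H20

Atom tally by fragment:
  CH3 → C:1 H:3
  CH2 → C:1 H:2
  CH(CH3) → C:2 H:4
  CH2 → C:1 H:2
  CH2 → C:1 H:2
  CH2 → C:1 H:2
  CH2 → C:1 H:2
  CH3 → C:1 H:3
Element totals:
  C: 9
  H: 20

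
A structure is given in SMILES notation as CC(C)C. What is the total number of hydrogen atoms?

Atom tally by fragment:
  CH3 → C:1 H:3
  CH(CH3) → C:2 H:4
  CH3 → C:1 H:3
Element totals:
  C: 4
  H: 10

10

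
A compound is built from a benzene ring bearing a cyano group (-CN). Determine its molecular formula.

C7H5N

Atom tally by fragment:
  benzene ring core → C:6 H:6
  (− 1 ring H displaced by substituents)
  + CN → C:1 N:1
Element totals:
  C: 7
  H: 5
  N: 1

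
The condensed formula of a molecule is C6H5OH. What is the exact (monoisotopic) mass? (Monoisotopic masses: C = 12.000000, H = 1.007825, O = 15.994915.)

Element totals:
  C: 6
  H: 6
  O: 1
Molecular formula: C6H6O.
  M = 6(12.0) + 6(1.007825) + 15.994915
    = 72.000000 + 6.046950 + 15.994915 = 94.041865

94.0419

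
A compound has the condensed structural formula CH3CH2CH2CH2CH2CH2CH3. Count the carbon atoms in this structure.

Atom tally by fragment:
  CH3 → C:1 H:3
  CH2 → C:1 H:2
  CH2 → C:1 H:2
  CH2 → C:1 H:2
  CH2 → C:1 H:2
  CH2 → C:1 H:2
  CH3 → C:1 H:3
Element totals:
  C: 7
  H: 16

7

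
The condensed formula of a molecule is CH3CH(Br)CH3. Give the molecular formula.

C3H7Br

Atom tally by fragment:
  CH3 → C:1 H:3
  CH(Br) → C:1 H:1 Br:1
  CH3 → C:1 H:3
Element totals:
  C: 3
  H: 7
  Br: 1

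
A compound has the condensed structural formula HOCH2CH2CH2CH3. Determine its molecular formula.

C4H10O

Atom tally by fragment:
  HOCH2CH2 → C:2 H:5 O:1
  CH2 → C:1 H:2
  CH3 → C:1 H:3
Element totals:
  C: 4
  H: 10
  O: 1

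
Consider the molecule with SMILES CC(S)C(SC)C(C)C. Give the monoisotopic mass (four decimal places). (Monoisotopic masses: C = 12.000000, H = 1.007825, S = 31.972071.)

Atom tally by fragment:
  CH3 → C:1 H:3
  CH(SH) → C:1 H:2 S:1
  CH(SCH3) → C:2 H:4 S:1
  CH(CH3) → C:2 H:4
  CH3 → C:1 H:3
Element totals:
  C: 7
  H: 16
  S: 2
Molecular formula: C7H16S2.
  M = 7(12.0) + 16(1.007825) + 2(31.972071)
    = 84.000000 + 16.125200 + 63.944142 = 164.069342

164.0693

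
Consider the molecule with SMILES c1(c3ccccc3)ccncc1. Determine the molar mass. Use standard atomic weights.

Atom tally by fragment:
  pyridine ring core → C:5 H:5 N:1
  (− 1 ring H displaced by substituents)
  + C6H5 → C:6 H:5
Element totals:
  C: 11
  H: 9
  N: 1
Molecular formula: C11H9N.
  M = 11(12.011) + 9(1.008) + 14.007
    = 132.121 + 9.072 + 14.007 = 155.200

155.20 g/mol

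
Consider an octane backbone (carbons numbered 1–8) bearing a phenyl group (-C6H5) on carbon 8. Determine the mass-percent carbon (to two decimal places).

88.35%

Atom tally by fragment:
  CH3 → C:1 H:3
  CH2 → C:1 H:2
  CH2 → C:1 H:2
  CH2 → C:1 H:2
  CH2 → C:1 H:2
  CH2 → C:1 H:2
  CH2 → C:1 H:2
  CH2C6H5 → C:7 H:7
Element totals:
  C: 14
  H: 22
Molecular formula: C14H22.
Molar mass = 190.330 g/mol.
Mass from C: 14 × 12.011 = 168.154 g/mol.
%C = 168.154 / 190.330 × 100 = 88.35%.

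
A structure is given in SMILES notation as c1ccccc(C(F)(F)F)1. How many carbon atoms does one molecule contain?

Atom tally by fragment:
  benzene ring core → C:6 H:6
  (− 1 ring H displaced by substituents)
  + CF3 → C:1 F:3
Element totals:
  C: 7
  H: 5
  F: 3

7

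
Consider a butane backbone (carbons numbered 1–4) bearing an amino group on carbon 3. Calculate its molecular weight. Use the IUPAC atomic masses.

73.14 g/mol

Atom tally by fragment:
  CH3 → C:1 H:3
  CH2 → C:1 H:2
  CH(NH2) → C:1 H:3 N:1
  CH3 → C:1 H:3
Element totals:
  C: 4
  H: 11
  N: 1
Molecular formula: C4H11N.
  M = 4(12.011) + 11(1.008) + 14.007
    = 48.044 + 11.088 + 14.007 = 73.139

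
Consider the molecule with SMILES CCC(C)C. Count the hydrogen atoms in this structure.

Atom tally by fragment:
  CH3 → C:1 H:3
  CH2 → C:1 H:2
  CH(CH3) → C:2 H:4
  CH3 → C:1 H:3
Element totals:
  C: 5
  H: 12

12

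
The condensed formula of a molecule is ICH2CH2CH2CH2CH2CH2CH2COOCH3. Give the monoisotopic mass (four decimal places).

284.0273

Atom tally by fragment:
  ICH2 → C:1 H:2 I:1
  CH2 → C:1 H:2
  CH2 → C:1 H:2
  CH2 → C:1 H:2
  CH2 → C:1 H:2
  CH2 → C:1 H:2
  CH2COOCH3 → C:3 H:5 O:2
Element totals:
  C: 9
  H: 17
  I: 1
  O: 2
Molecular formula: C9H17IO2.
  M = 9(12.0) + 17(1.007825) + 126.904472 + 2(15.994915)
    = 108.000000 + 17.133025 + 126.904472 + 31.989830 = 284.027327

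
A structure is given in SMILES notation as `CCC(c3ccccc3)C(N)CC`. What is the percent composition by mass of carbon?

Atom tally by fragment:
  CH3 → C:1 H:3
  CH2 → C:1 H:2
  CH(C6H5) → C:7 H:6
  CH(NH2) → C:1 H:3 N:1
  CH2 → C:1 H:2
  CH3 → C:1 H:3
Element totals:
  C: 12
  H: 19
  N: 1
Molecular formula: C12H19N.
Molar mass = 177.291 g/mol.
Mass from C: 12 × 12.011 = 144.132 g/mol.
%C = 144.132 / 177.291 × 100 = 81.30%.

81.30%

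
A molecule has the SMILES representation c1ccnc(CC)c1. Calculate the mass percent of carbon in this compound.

Atom tally by fragment:
  pyridine ring core → C:5 H:5 N:1
  (− 1 ring H displaced by substituents)
  + C2H5 → C:2 H:5
Element totals:
  C: 7
  H: 9
  N: 1
Molecular formula: C7H9N.
Molar mass = 107.156 g/mol.
Mass from C: 7 × 12.011 = 84.077 g/mol.
%C = 84.077 / 107.156 × 100 = 78.46%.

78.46%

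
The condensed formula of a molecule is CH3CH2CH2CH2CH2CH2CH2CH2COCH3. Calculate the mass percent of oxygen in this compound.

10.24%

Element totals:
  C: 10
  H: 20
  O: 1
Molecular formula: C10H20O.
Molar mass = 156.269 g/mol.
Mass from O: 1 × 15.999 = 15.999 g/mol.
%O = 15.999 / 156.269 × 100 = 10.24%.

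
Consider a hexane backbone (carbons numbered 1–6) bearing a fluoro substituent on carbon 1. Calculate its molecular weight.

Atom tally by fragment:
  FCH2 → C:1 H:2 F:1
  CH2 → C:1 H:2
  CH2 → C:1 H:2
  CH2 → C:1 H:2
  CH2 → C:1 H:2
  CH3 → C:1 H:3
Element totals:
  C: 6
  H: 13
  F: 1
Molecular formula: C6H13F.
  M = 6(12.011) + 13(1.008) + 18.998
    = 72.066 + 13.104 + 18.998 = 104.168

104.17 g/mol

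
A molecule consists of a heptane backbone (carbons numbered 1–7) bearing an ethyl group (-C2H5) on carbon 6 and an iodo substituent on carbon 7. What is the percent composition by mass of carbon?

42.53%

Atom tally by fragment:
  CH3 → C:1 H:3
  CH2 → C:1 H:2
  CH2 → C:1 H:2
  CH2 → C:1 H:2
  CH2 → C:1 H:2
  CH(C2H5) → C:3 H:6
  CH2I → C:1 H:2 I:1
Element totals:
  C: 9
  H: 19
  I: 1
Molecular formula: C9H19I.
Molar mass = 254.155 g/mol.
Mass from C: 9 × 12.011 = 108.099 g/mol.
%C = 108.099 / 254.155 × 100 = 42.53%.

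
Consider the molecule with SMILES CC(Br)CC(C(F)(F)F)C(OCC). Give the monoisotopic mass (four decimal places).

262.0180

Atom tally by fragment:
  CH3 → C:1 H:3
  CH(Br) → C:1 H:1 Br:1
  CH2 → C:1 H:2
  CH(CF3) → C:2 H:1 F:3
  CH2OC2H5 → C:3 H:7 O:1
Element totals:
  C: 8
  H: 14
  Br: 1
  F: 3
  O: 1
Molecular formula: C8H14BrF3O.
  M = 8(12.0) + 14(1.007825) + 78.918338 + 3(18.998403) + 15.994915
    = 96.000000 + 14.109550 + 78.918338 + 56.995209 + 15.994915 = 262.018012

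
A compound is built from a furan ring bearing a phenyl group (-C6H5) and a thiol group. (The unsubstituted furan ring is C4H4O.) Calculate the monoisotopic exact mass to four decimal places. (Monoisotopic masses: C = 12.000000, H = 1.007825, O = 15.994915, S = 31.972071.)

Atom tally by fragment:
  furan ring core → C:4 H:4 O:1
  (− 2 ring H displaced by substituents)
  + C6H5 → C:6 H:5
  + SH → S:1 H:1
Element totals:
  C: 10
  H: 8
  O: 1
  S: 1
Molecular formula: C10H8OS.
  M = 10(12.0) + 8(1.007825) + 15.994915 + 31.972071
    = 120.000000 + 8.062600 + 15.994915 + 31.972071 = 176.029586

176.0296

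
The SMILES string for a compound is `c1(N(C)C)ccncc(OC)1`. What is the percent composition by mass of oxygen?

10.51%

Atom tally by fragment:
  pyridine ring core → C:5 H:5 N:1
  (− 2 ring H displaced by substituents)
  + N(CH3)2 → N:1 C:2 H:6
  + OCH3 → C:1 H:3 O:1
Element totals:
  C: 8
  H: 12
  N: 2
  O: 1
Molecular formula: C8H12N2O.
Molar mass = 152.197 g/mol.
Mass from O: 1 × 15.999 = 15.999 g/mol.
%O = 15.999 / 152.197 × 100 = 10.51%.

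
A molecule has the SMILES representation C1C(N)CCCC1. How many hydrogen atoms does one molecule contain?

13

Atom tally by fragment:
  cyclohexane ring core → C:6 H:12
  (− 1 ring H displaced by substituents)
  + NH2 → N:1 H:2
Element totals:
  C: 6
  H: 13
  N: 1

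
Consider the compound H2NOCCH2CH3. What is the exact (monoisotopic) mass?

Element totals:
  C: 3
  H: 7
  N: 1
  O: 1
Molecular formula: C3H7NO.
  M = 3(12.0) + 7(1.007825) + 14.003074 + 15.994915
    = 36.000000 + 7.054775 + 14.003074 + 15.994915 = 73.052764

73.0528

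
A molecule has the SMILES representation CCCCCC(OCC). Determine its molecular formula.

Atom tally by fragment:
  CH3 → C:1 H:3
  CH2 → C:1 H:2
  CH2 → C:1 H:2
  CH2 → C:1 H:2
  CH2 → C:1 H:2
  CH2OC2H5 → C:3 H:7 O:1
Element totals:
  C: 8
  H: 18
  O: 1

C8H18O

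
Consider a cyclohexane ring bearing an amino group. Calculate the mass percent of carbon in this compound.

Atom tally by fragment:
  cyclohexane ring core → C:6 H:12
  (− 1 ring H displaced by substituents)
  + NH2 → N:1 H:2
Element totals:
  C: 6
  H: 13
  N: 1
Molecular formula: C6H13N.
Molar mass = 99.177 g/mol.
Mass from C: 6 × 12.011 = 72.066 g/mol.
%C = 72.066 / 99.177 × 100 = 72.66%.

72.66%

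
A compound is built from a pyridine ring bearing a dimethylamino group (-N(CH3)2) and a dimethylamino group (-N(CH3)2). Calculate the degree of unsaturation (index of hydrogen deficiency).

Atom tally by fragment:
  pyridine ring core → C:5 H:5 N:1
  (− 2 ring H displaced by substituents)
  + N(CH3)2 → N:1 C:2 H:6
  + N(CH3)2 → N:1 C:2 H:6
Element totals:
  C: 9
  H: 15
  N: 3
Molecular formula: C9H15N3.
DoU = (2C + 2 + N − H − X) / 2 = (2·9 + 2 + 3 − 15 − 0) / 2 = 4.

4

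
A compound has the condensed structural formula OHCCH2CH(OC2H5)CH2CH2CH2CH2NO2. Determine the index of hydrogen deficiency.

Atom tally by fragment:
  OHCCH2 → C:2 H:3 O:1
  CH(OC2H5) → C:3 H:6 O:1
  CH2 → C:1 H:2
  CH2 → C:1 H:2
  CH2 → C:1 H:2
  CH2NO2 → C:1 H:2 N:1 O:2
Element totals:
  C: 9
  H: 17
  N: 1
  O: 4
Molecular formula: C9H17NO4.
DoU = (2C + 2 + N − H − X) / 2 = (2·9 + 2 + 1 − 17 − 0) / 2 = 2.

2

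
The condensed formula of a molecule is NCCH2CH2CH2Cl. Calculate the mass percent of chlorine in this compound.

34.23%

Atom tally by fragment:
  NCCH2 → C:2 H:2 N:1
  CH2 → C:1 H:2
  CH2Cl → C:1 H:2 Cl:1
Element totals:
  C: 4
  H: 6
  Cl: 1
  N: 1
Molecular formula: C4H6ClN.
Molar mass = 103.549 g/mol.
Mass from Cl: 1 × 35.45 = 35.450 g/mol.
%Cl = 35.450 / 103.549 × 100 = 34.23%.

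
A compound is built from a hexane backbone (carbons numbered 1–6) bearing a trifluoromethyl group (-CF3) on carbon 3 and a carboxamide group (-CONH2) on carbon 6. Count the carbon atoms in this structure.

8

Atom tally by fragment:
  CH3 → C:1 H:3
  CH2 → C:1 H:2
  CH(CF3) → C:2 H:1 F:3
  CH2 → C:1 H:2
  CH2 → C:1 H:2
  CH2CONH2 → C:2 H:4 O:1 N:1
Element totals:
  C: 8
  H: 14
  F: 3
  N: 1
  O: 1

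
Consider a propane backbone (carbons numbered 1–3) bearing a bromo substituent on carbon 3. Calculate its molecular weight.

Atom tally by fragment:
  CH3 → C:1 H:3
  CH2 → C:1 H:2
  CH2Br → C:1 H:2 Br:1
Element totals:
  C: 3
  H: 7
  Br: 1
Molecular formula: C3H7Br.
  M = 3(12.011) + 7(1.008) + 79.904
    = 36.033 + 7.056 + 79.904 = 122.993

122.99 g/mol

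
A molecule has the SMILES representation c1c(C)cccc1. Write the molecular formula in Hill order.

C7H8

Atom tally by fragment:
  benzene ring core → C:6 H:6
  (− 1 ring H displaced by substituents)
  + CH3 → C:1 H:3
Element totals:
  C: 7
  H: 8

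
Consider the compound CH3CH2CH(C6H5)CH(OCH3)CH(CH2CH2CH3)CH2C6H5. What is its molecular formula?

Atom tally by fragment:
  CH3 → C:1 H:3
  CH2 → C:1 H:2
  CH(C6H5) → C:7 H:6
  CH(OCH3) → C:2 H:4 O:1
  CH(CH2CH2CH3) → C:4 H:8
  CH2C6H5 → C:7 H:7
Element totals:
  C: 22
  H: 30
  O: 1

C22H30O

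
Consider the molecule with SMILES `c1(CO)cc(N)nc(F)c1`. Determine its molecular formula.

C6H7FN2O

Atom tally by fragment:
  pyridine ring core → C:5 H:5 N:1
  (− 3 ring H displaced by substituents)
  + CH2OH → C:1 H:3 O:1
  + NH2 → N:1 H:2
  + F → F:1
Element totals:
  C: 6
  H: 7
  F: 1
  N: 2
  O: 1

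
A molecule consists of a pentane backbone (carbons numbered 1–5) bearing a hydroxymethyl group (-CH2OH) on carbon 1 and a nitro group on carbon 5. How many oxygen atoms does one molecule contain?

Atom tally by fragment:
  HOCH2CH2 → C:2 H:5 O:1
  CH2 → C:1 H:2
  CH2 → C:1 H:2
  CH2 → C:1 H:2
  CH2NO2 → C:1 H:2 N:1 O:2
Element totals:
  C: 6
  H: 13
  N: 1
  O: 3

3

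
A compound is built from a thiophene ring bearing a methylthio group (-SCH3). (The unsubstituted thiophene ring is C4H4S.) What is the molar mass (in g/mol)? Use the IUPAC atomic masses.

130.22 g/mol

Atom tally by fragment:
  thiophene ring core → C:4 H:4 S:1
  (− 1 ring H displaced by substituents)
  + SCH3 → C:1 H:3 S:1
Element totals:
  C: 5
  H: 6
  S: 2
Molecular formula: C5H6S2.
  M = 5(12.011) + 6(1.008) + 2(32.06)
    = 60.055 + 6.048 + 64.120 = 130.223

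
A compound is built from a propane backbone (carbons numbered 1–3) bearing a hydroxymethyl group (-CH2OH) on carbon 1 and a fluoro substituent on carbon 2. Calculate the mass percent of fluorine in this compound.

Atom tally by fragment:
  HOCH2CH2 → C:2 H:5 O:1
  CH(F) → C:1 H:1 F:1
  CH3 → C:1 H:3
Element totals:
  C: 4
  H: 9
  F: 1
  O: 1
Molecular formula: C4H9FO.
Molar mass = 92.113 g/mol.
Mass from F: 1 × 18.998 = 18.998 g/mol.
%F = 18.998 / 92.113 × 100 = 20.62%.

20.62%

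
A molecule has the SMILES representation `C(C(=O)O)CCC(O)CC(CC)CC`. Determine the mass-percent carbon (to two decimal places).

65.31%

Atom tally by fragment:
  HOOCCH2 → C:2 H:3 O:2
  CH2 → C:1 H:2
  CH2 → C:1 H:2
  CH(OH) → C:1 H:2 O:1
  CH2 → C:1 H:2
  CH(C2H5) → C:3 H:6
  CH2 → C:1 H:2
  CH3 → C:1 H:3
Element totals:
  C: 11
  H: 22
  O: 3
Molecular formula: C11H22O3.
Molar mass = 202.294 g/mol.
Mass from C: 11 × 12.011 = 132.121 g/mol.
%C = 132.121 / 202.294 × 100 = 65.31%.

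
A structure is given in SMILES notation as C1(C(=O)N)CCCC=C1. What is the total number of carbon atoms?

Atom tally by fragment:
  cyclohexene ring core → C:6 H:10
  (− 1 ring H displaced by substituents)
  + CONH2 → C:1 H:2 O:1 N:1
Element totals:
  C: 7
  H: 11
  N: 1
  O: 1

7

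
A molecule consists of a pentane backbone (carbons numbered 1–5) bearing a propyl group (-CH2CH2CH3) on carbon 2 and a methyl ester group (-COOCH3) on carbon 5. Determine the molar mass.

172.27 g/mol

Atom tally by fragment:
  CH3 → C:1 H:3
  CH(CH2CH2CH3) → C:4 H:8
  CH2 → C:1 H:2
  CH2 → C:1 H:2
  CH2COOCH3 → C:3 H:5 O:2
Element totals:
  C: 10
  H: 20
  O: 2
Molecular formula: C10H20O2.
  M = 10(12.011) + 20(1.008) + 2(15.999)
    = 120.110 + 20.160 + 31.998 = 172.268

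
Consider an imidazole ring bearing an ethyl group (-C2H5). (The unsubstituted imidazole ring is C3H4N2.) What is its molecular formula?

C5H8N2

Atom tally by fragment:
  imidazole ring core → C:3 H:4 N:2
  (− 1 ring H displaced by substituents)
  + C2H5 → C:2 H:5
Element totals:
  C: 5
  H: 8
  N: 2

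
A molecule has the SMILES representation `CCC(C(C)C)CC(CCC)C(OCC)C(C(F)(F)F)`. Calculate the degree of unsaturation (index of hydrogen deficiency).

Atom tally by fragment:
  CH3 → C:1 H:3
  CH2 → C:1 H:2
  CH(CH(CH3)2) → C:4 H:8
  CH2 → C:1 H:2
  CH(CH2CH2CH3) → C:4 H:8
  CH(OC2H5) → C:3 H:6 O:1
  CH2CF3 → C:2 H:2 F:3
Element totals:
  C: 16
  H: 31
  F: 3
  O: 1
Molecular formula: C16H31F3O.
DoU = (2C + 2 + N − H − X) / 2 = (2·16 + 2 + 0 − 31 − 3) / 2 = 0.

0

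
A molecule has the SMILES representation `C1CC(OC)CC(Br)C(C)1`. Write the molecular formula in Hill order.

C8H15BrO

Atom tally by fragment:
  cyclohexane ring core → C:6 H:12
  (− 3 ring H displaced by substituents)
  + OCH3 → C:1 H:3 O:1
  + Br → Br:1
  + CH3 → C:1 H:3
Element totals:
  C: 8
  H: 15
  Br: 1
  O: 1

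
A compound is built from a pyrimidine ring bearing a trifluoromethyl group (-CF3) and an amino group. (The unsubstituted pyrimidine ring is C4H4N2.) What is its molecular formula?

C5H4F3N3

Atom tally by fragment:
  pyrimidine ring core → C:4 H:4 N:2
  (− 2 ring H displaced by substituents)
  + CF3 → C:1 F:3
  + NH2 → N:1 H:2
Element totals:
  C: 5
  H: 4
  F: 3
  N: 3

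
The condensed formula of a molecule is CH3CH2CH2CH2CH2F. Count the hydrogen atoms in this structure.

Element totals:
  C: 5
  H: 11
  F: 1

11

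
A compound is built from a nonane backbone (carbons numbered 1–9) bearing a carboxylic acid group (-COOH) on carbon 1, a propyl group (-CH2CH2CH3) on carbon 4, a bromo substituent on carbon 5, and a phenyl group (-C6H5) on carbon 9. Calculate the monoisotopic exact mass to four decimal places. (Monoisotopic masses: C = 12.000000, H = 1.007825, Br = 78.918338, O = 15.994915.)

368.1351

Atom tally by fragment:
  HOOCCH2 → C:2 H:3 O:2
  CH2 → C:1 H:2
  CH2 → C:1 H:2
  CH(CH2CH2CH3) → C:4 H:8
  CH(Br) → C:1 H:1 Br:1
  CH2 → C:1 H:2
  CH2 → C:1 H:2
  CH2 → C:1 H:2
  CH2C6H5 → C:7 H:7
Element totals:
  C: 19
  H: 29
  Br: 1
  O: 2
Molecular formula: C19H29BrO2.
  M = 19(12.0) + 29(1.007825) + 78.918338 + 2(15.994915)
    = 228.000000 + 29.226925 + 78.918338 + 31.989830 = 368.135093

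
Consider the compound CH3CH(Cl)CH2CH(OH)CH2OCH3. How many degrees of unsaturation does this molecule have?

0

Atom tally by fragment:
  CH3 → C:1 H:3
  CH(Cl) → C:1 H:1 Cl:1
  CH2 → C:1 H:2
  CH(OH) → C:1 H:2 O:1
  CH2OCH3 → C:2 H:5 O:1
Element totals:
  C: 6
  H: 13
  Cl: 1
  O: 2
Molecular formula: C6H13ClO2.
DoU = (2C + 2 + N − H − X) / 2 = (2·6 + 2 + 0 − 13 − 1) / 2 = 0.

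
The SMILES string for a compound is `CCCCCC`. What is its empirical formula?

C3H7

Atom tally by fragment:
  CH3 → C:1 H:3
  CH2 → C:1 H:2
  CH2 → C:1 H:2
  CH2 → C:1 H:2
  CH2 → C:1 H:2
  CH3 → C:1 H:3
Element totals:
  C: 6
  H: 14
Molecular formula: C6H14.
gcd of subscripts = 2; dividing each by 2:
  C: 6/2 = 3
  H: 14/2 = 7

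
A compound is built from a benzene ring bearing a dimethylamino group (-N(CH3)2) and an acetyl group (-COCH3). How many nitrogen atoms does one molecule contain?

Atom tally by fragment:
  benzene ring core → C:6 H:6
  (− 2 ring H displaced by substituents)
  + N(CH3)2 → N:1 C:2 H:6
  + COCH3 → C:2 H:3 O:1
Element totals:
  C: 10
  H: 13
  N: 1
  O: 1

1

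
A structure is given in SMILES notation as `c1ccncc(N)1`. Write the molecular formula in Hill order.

Atom tally by fragment:
  pyridine ring core → C:5 H:5 N:1
  (− 1 ring H displaced by substituents)
  + NH2 → N:1 H:2
Element totals:
  C: 5
  H: 6
  N: 2

C5H6N2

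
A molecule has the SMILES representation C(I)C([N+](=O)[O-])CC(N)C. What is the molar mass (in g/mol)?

258.06 g/mol

Atom tally by fragment:
  ICH2 → C:1 H:2 I:1
  CH(NO2) → C:1 H:1 N:1 O:2
  CH2 → C:1 H:2
  CH(NH2) → C:1 H:3 N:1
  CH3 → C:1 H:3
Element totals:
  C: 5
  H: 11
  I: 1
  N: 2
  O: 2
Molecular formula: C5H11IN2O2.
  M = 5(12.011) + 11(1.008) + 126.904 + 2(14.007) + 2(15.999)
    = 60.055 + 11.088 + 126.904 + 28.014 + 31.998 = 258.059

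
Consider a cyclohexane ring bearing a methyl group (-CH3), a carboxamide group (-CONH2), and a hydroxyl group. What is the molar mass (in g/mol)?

157.21 g/mol

Atom tally by fragment:
  cyclohexane ring core → C:6 H:12
  (− 3 ring H displaced by substituents)
  + CH3 → C:1 H:3
  + CONH2 → C:1 H:2 O:1 N:1
  + OH → O:1 H:1
Element totals:
  C: 8
  H: 15
  N: 1
  O: 2
Molecular formula: C8H15NO2.
  M = 8(12.011) + 15(1.008) + 14.007 + 2(15.999)
    = 96.088 + 15.120 + 14.007 + 31.998 = 157.213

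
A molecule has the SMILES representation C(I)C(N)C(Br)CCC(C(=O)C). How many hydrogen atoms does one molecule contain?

Atom tally by fragment:
  ICH2 → C:1 H:2 I:1
  CH(NH2) → C:1 H:3 N:1
  CH(Br) → C:1 H:1 Br:1
  CH2 → C:1 H:2
  CH2 → C:1 H:2
  CH2COCH3 → C:3 H:5 O:1
Element totals:
  C: 8
  H: 15
  Br: 1
  I: 1
  N: 1
  O: 1

15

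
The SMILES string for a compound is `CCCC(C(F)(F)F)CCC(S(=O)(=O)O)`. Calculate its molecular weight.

Atom tally by fragment:
  CH3 → C:1 H:3
  CH2 → C:1 H:2
  CH2 → C:1 H:2
  CH(CF3) → C:2 H:1 F:3
  CH2 → C:1 H:2
  CH2 → C:1 H:2
  CH2SO3H → C:1 H:3 S:1 O:3
Element totals:
  C: 8
  H: 15
  F: 3
  O: 3
  S: 1
Molecular formula: C8H15F3O3S.
  M = 8(12.011) + 15(1.008) + 3(18.998) + 3(15.999) + 32.06
    = 96.088 + 15.120 + 56.994 + 47.997 + 32.060 = 248.259

248.26 g/mol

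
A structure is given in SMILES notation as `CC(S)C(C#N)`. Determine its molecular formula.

Atom tally by fragment:
  CH3 → C:1 H:3
  CH(SH) → C:1 H:2 S:1
  CH2CN → C:2 H:2 N:1
Element totals:
  C: 4
  H: 7
  N: 1
  S: 1

C4H7NS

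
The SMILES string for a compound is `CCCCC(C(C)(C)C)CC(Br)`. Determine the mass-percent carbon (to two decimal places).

56.17%

Atom tally by fragment:
  CH3 → C:1 H:3
  CH2 → C:1 H:2
  CH2 → C:1 H:2
  CH2 → C:1 H:2
  CH(C(CH3)3) → C:5 H:10
  CH2 → C:1 H:2
  CH2Br → C:1 H:2 Br:1
Element totals:
  C: 11
  H: 23
  Br: 1
Molecular formula: C11H23Br.
Molar mass = 235.209 g/mol.
Mass from C: 11 × 12.011 = 132.121 g/mol.
%C = 132.121 / 235.209 × 100 = 56.17%.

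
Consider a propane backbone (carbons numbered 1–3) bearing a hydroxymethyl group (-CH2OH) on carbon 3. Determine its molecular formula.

C4H10O

Atom tally by fragment:
  CH3 → C:1 H:3
  CH2 → C:1 H:2
  CH2CH2OH → C:2 H:5 O:1
Element totals:
  C: 4
  H: 10
  O: 1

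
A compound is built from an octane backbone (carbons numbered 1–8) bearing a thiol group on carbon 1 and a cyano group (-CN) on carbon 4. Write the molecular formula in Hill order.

C9H17NS

Atom tally by fragment:
  HSCH2 → C:1 H:3 S:1
  CH2 → C:1 H:2
  CH2 → C:1 H:2
  CH(CN) → C:2 H:1 N:1
  CH2 → C:1 H:2
  CH2 → C:1 H:2
  CH2 → C:1 H:2
  CH3 → C:1 H:3
Element totals:
  C: 9
  H: 17
  N: 1
  S: 1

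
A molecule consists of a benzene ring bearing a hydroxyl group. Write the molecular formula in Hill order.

Atom tally by fragment:
  benzene ring core → C:6 H:6
  (− 1 ring H displaced by substituents)
  + OH → O:1 H:1
Element totals:
  C: 6
  H: 6
  O: 1

C6H6O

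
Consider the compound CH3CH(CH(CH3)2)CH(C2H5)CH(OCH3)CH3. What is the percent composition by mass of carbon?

76.68%

Atom tally by fragment:
  CH3 → C:1 H:3
  CH(CH(CH3)2) → C:4 H:8
  CH(C2H5) → C:3 H:6
  CH(OCH3) → C:2 H:4 O:1
  CH3 → C:1 H:3
Element totals:
  C: 11
  H: 24
  O: 1
Molecular formula: C11H24O.
Molar mass = 172.312 g/mol.
Mass from C: 11 × 12.011 = 132.121 g/mol.
%C = 132.121 / 172.312 × 100 = 76.68%.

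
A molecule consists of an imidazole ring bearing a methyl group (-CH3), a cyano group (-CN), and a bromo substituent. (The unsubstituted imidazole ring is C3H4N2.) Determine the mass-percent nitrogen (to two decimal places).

22.59%

Atom tally by fragment:
  imidazole ring core → C:3 H:4 N:2
  (− 3 ring H displaced by substituents)
  + CH3 → C:1 H:3
  + CN → C:1 N:1
  + Br → Br:1
Element totals:
  C: 5
  H: 4
  Br: 1
  N: 3
Molecular formula: C5H4BrN3.
Molar mass = 186.012 g/mol.
Mass from N: 3 × 14.007 = 42.021 g/mol.
%N = 42.021 / 186.012 × 100 = 22.59%.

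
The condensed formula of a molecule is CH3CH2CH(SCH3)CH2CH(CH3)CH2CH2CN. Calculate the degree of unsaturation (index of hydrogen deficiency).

2

Element totals:
  C: 10
  H: 19
  N: 1
  S: 1
Molecular formula: C10H19NS.
DoU = (2C + 2 + N − H − X) / 2 = (2·10 + 2 + 1 − 19 − 0) / 2 = 2.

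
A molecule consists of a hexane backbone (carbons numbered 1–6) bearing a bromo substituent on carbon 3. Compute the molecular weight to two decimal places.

165.07 g/mol

Atom tally by fragment:
  CH3 → C:1 H:3
  CH2 → C:1 H:2
  CH(Br) → C:1 H:1 Br:1
  CH2 → C:1 H:2
  CH2 → C:1 H:2
  CH3 → C:1 H:3
Element totals:
  C: 6
  H: 13
  Br: 1
Molecular formula: C6H13Br.
  M = 6(12.011) + 13(1.008) + 79.904
    = 72.066 + 13.104 + 79.904 = 165.074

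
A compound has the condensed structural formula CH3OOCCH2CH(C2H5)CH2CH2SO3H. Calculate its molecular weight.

224.27 g/mol

Atom tally by fragment:
  CH3OOCCH2 → C:3 H:5 O:2
  CH(C2H5) → C:3 H:6
  CH2 → C:1 H:2
  CH2SO3H → C:1 H:3 S:1 O:3
Element totals:
  C: 8
  H: 16
  O: 5
  S: 1
Molecular formula: C8H16O5S.
  M = 8(12.011) + 16(1.008) + 5(15.999) + 32.06
    = 96.088 + 16.128 + 79.995 + 32.060 = 224.271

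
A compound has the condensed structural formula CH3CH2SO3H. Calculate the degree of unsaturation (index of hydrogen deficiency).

0

Element totals:
  C: 2
  H: 6
  O: 3
  S: 1
Molecular formula: C2H6O3S.
DoU = (2C + 2 + N − H − X) / 2 = (2·2 + 2 + 0 − 6 − 0) / 2 = 0.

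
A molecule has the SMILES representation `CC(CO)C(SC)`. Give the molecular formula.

Atom tally by fragment:
  CH3 → C:1 H:3
  CH(CH2OH) → C:2 H:4 O:1
  CH2SCH3 → C:2 H:5 S:1
Element totals:
  C: 5
  H: 12
  O: 1
  S: 1

C5H12OS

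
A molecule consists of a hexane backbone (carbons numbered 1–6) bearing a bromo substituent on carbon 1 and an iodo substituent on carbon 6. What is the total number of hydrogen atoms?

12

Atom tally by fragment:
  BrCH2 → C:1 H:2 Br:1
  CH2 → C:1 H:2
  CH2 → C:1 H:2
  CH2 → C:1 H:2
  CH2 → C:1 H:2
  CH2I → C:1 H:2 I:1
Element totals:
  C: 6
  H: 12
  Br: 1
  I: 1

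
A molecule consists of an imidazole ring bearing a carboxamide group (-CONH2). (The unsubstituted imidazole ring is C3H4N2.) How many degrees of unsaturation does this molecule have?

4

Atom tally by fragment:
  imidazole ring core → C:3 H:4 N:2
  (− 1 ring H displaced by substituents)
  + CONH2 → C:1 H:2 O:1 N:1
Element totals:
  C: 4
  H: 5
  N: 3
  O: 1
Molecular formula: C4H5N3O.
DoU = (2C + 2 + N − H − X) / 2 = (2·4 + 2 + 3 − 5 − 0) / 2 = 4.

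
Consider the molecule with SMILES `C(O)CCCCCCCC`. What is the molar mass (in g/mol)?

Atom tally by fragment:
  HOCH2 → C:1 H:3 O:1
  CH2 → C:1 H:2
  CH2 → C:1 H:2
  CH2 → C:1 H:2
  CH2 → C:1 H:2
  CH2 → C:1 H:2
  CH2 → C:1 H:2
  CH2 → C:1 H:2
  CH3 → C:1 H:3
Element totals:
  C: 9
  H: 20
  O: 1
Molecular formula: C9H20O.
  M = 9(12.011) + 20(1.008) + 15.999
    = 108.099 + 20.160 + 15.999 = 144.258

144.26 g/mol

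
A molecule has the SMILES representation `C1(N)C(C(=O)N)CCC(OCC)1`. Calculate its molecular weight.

Atom tally by fragment:
  cyclopentane ring core → C:5 H:10
  (− 3 ring H displaced by substituents)
  + NH2 → N:1 H:2
  + CONH2 → C:1 H:2 O:1 N:1
  + OC2H5 → C:2 H:5 O:1
Element totals:
  C: 8
  H: 16
  N: 2
  O: 2
Molecular formula: C8H16N2O2.
  M = 8(12.011) + 16(1.008) + 2(14.007) + 2(15.999)
    = 96.088 + 16.128 + 28.014 + 31.998 = 172.228

172.23 g/mol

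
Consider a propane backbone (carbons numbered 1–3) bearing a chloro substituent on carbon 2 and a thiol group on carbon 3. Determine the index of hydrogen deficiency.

0

Atom tally by fragment:
  CH3 → C:1 H:3
  CH(Cl) → C:1 H:1 Cl:1
  CH2SH → C:1 H:3 S:1
Element totals:
  C: 3
  H: 7
  Cl: 1
  S: 1
Molecular formula: C3H7ClS.
DoU = (2C + 2 + N − H − X) / 2 = (2·3 + 2 + 0 − 7 − 1) / 2 = 0.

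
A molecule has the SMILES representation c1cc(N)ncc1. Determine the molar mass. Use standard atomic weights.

Atom tally by fragment:
  pyridine ring core → C:5 H:5 N:1
  (− 1 ring H displaced by substituents)
  + NH2 → N:1 H:2
Element totals:
  C: 5
  H: 6
  N: 2
Molecular formula: C5H6N2.
  M = 5(12.011) + 6(1.008) + 2(14.007)
    = 60.055 + 6.048 + 28.014 = 94.117

94.12 g/mol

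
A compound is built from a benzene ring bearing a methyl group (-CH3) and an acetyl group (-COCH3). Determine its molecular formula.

Atom tally by fragment:
  benzene ring core → C:6 H:6
  (− 2 ring H displaced by substituents)
  + CH3 → C:1 H:3
  + COCH3 → C:2 H:3 O:1
Element totals:
  C: 9
  H: 10
  O: 1

C9H10O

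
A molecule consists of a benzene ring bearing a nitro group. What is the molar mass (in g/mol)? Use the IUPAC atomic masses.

123.11 g/mol

Atom tally by fragment:
  benzene ring core → C:6 H:6
  (− 1 ring H displaced by substituents)
  + NO2 → N:1 O:2
Element totals:
  C: 6
  H: 5
  N: 1
  O: 2
Molecular formula: C6H5NO2.
  M = 6(12.011) + 5(1.008) + 14.007 + 2(15.999)
    = 72.066 + 5.040 + 14.007 + 31.998 = 123.111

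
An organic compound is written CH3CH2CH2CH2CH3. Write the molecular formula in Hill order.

Atom tally by fragment:
  CH3 → C:1 H:3
  CH2 → C:1 H:2
  CH2 → C:1 H:2
  CH2 → C:1 H:2
  CH3 → C:1 H:3
Element totals:
  C: 5
  H: 12

C5H12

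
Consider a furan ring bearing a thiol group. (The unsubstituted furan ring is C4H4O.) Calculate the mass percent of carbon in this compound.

Atom tally by fragment:
  furan ring core → C:4 H:4 O:1
  (− 1 ring H displaced by substituents)
  + SH → S:1 H:1
Element totals:
  C: 4
  H: 4
  O: 1
  S: 1
Molecular formula: C4H4OS.
Molar mass = 100.135 g/mol.
Mass from C: 4 × 12.011 = 48.044 g/mol.
%C = 48.044 / 100.135 × 100 = 47.98%.

47.98%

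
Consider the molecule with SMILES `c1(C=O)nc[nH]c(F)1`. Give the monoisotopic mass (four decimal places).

114.0229

Atom tally by fragment:
  imidazole ring core → C:3 H:4 N:2
  (− 2 ring H displaced by substituents)
  + CHO → C:1 H:1 O:1
  + F → F:1
Element totals:
  C: 4
  H: 3
  F: 1
  N: 2
  O: 1
Molecular formula: C4H3FN2O.
  M = 4(12.0) + 3(1.007825) + 18.998403 + 2(14.003074) + 15.994915
    = 48.000000 + 3.023475 + 18.998403 + 28.006148 + 15.994915 = 114.022941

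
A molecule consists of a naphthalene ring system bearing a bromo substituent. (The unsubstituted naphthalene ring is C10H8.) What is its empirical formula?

Atom tally by fragment:
  naphthalene ring system core → C:10 H:8
  (− 1 ring H displaced by substituents)
  + Br → Br:1
Element totals:
  C: 10
  H: 7
  Br: 1
Molecular formula: C10H7Br.
gcd of subscripts (1, 10, 7) = 1, so the empirical formula equals the molecular formula.

C10H7Br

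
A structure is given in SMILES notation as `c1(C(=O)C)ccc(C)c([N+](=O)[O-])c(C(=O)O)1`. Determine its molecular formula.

C10H9NO5

Atom tally by fragment:
  benzene ring core → C:6 H:6
  (− 4 ring H displaced by substituents)
  + COCH3 → C:2 H:3 O:1
  + CH3 → C:1 H:3
  + NO2 → N:1 O:2
  + COOH → C:1 H:1 O:2
Element totals:
  C: 10
  H: 9
  N: 1
  O: 5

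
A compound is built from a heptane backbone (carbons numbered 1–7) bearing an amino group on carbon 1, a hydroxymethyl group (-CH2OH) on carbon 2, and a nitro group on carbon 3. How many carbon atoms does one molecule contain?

Atom tally by fragment:
  H2NCH2 → C:1 H:4 N:1
  CH(CH2OH) → C:2 H:4 O:1
  CH(NO2) → C:1 H:1 N:1 O:2
  CH2 → C:1 H:2
  CH2 → C:1 H:2
  CH2 → C:1 H:2
  CH3 → C:1 H:3
Element totals:
  C: 8
  H: 18
  N: 2
  O: 3

8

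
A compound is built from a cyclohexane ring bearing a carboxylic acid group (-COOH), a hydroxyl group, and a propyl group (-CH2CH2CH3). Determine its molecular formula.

C10H18O3

Atom tally by fragment:
  cyclohexane ring core → C:6 H:12
  (− 3 ring H displaced by substituents)
  + COOH → C:1 H:1 O:2
  + OH → O:1 H:1
  + CH2CH2CH3 → C:3 H:7
Element totals:
  C: 10
  H: 18
  O: 3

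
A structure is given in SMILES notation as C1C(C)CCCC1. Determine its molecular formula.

Atom tally by fragment:
  cyclohexane ring core → C:6 H:12
  (− 1 ring H displaced by substituents)
  + CH3 → C:1 H:3
Element totals:
  C: 7
  H: 14

C7H14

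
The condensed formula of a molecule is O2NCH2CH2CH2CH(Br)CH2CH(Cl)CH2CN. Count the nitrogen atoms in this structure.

2

Atom tally by fragment:
  O2NCH2 → C:1 H:2 N:1 O:2
  CH2 → C:1 H:2
  CH2 → C:1 H:2
  CH(Br) → C:1 H:1 Br:1
  CH2 → C:1 H:2
  CH(Cl) → C:1 H:1 Cl:1
  CH2CN → C:2 H:2 N:1
Element totals:
  C: 8
  H: 12
  Br: 1
  Cl: 1
  N: 2
  O: 2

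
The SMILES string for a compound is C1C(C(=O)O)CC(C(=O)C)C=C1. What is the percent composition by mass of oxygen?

Atom tally by fragment:
  cyclohexene ring core → C:6 H:10
  (− 2 ring H displaced by substituents)
  + COOH → C:1 H:1 O:2
  + COCH3 → C:2 H:3 O:1
Element totals:
  C: 9
  H: 12
  O: 3
Molecular formula: C9H12O3.
Molar mass = 168.192 g/mol.
Mass from O: 3 × 15.999 = 47.997 g/mol.
%O = 47.997 / 168.192 × 100 = 28.54%.

28.54%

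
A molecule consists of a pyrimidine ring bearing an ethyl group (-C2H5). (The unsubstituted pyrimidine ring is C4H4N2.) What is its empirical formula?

Atom tally by fragment:
  pyrimidine ring core → C:4 H:4 N:2
  (− 1 ring H displaced by substituents)
  + C2H5 → C:2 H:5
Element totals:
  C: 6
  H: 8
  N: 2
Molecular formula: C6H8N2.
gcd of subscripts = 2; dividing each by 2:
  C: 6/2 = 3
  H: 8/2 = 4
  N: 2/2 = 1

C3H4N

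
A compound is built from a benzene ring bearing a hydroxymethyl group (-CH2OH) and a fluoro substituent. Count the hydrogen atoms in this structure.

Atom tally by fragment:
  benzene ring core → C:6 H:6
  (− 2 ring H displaced by substituents)
  + CH2OH → C:1 H:3 O:1
  + F → F:1
Element totals:
  C: 7
  H: 7
  F: 1
  O: 1

7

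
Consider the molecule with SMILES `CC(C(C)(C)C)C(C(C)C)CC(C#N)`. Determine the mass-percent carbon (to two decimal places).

Atom tally by fragment:
  CH3 → C:1 H:3
  CH(C(CH3)3) → C:5 H:10
  CH(CH(CH3)2) → C:4 H:8
  CH2 → C:1 H:2
  CH2CN → C:2 H:2 N:1
Element totals:
  C: 13
  H: 25
  N: 1
Molecular formula: C13H25N.
Molar mass = 195.350 g/mol.
Mass from C: 13 × 12.011 = 156.143 g/mol.
%C = 156.143 / 195.350 × 100 = 79.93%.

79.93%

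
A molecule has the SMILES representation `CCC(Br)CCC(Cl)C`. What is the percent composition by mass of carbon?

39.37%

Atom tally by fragment:
  CH3 → C:1 H:3
  CH2 → C:1 H:2
  CH(Br) → C:1 H:1 Br:1
  CH2 → C:1 H:2
  CH2 → C:1 H:2
  CH(Cl) → C:1 H:1 Cl:1
  CH3 → C:1 H:3
Element totals:
  C: 7
  H: 14
  Br: 1
  Cl: 1
Molecular formula: C7H14BrCl.
Molar mass = 213.543 g/mol.
Mass from C: 7 × 12.011 = 84.077 g/mol.
%C = 84.077 / 213.543 × 100 = 39.37%.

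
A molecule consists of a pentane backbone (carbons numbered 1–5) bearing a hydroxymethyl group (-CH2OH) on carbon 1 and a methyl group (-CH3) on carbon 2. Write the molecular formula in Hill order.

Atom tally by fragment:
  HOCH2CH2 → C:2 H:5 O:1
  CH(CH3) → C:2 H:4
  CH2 → C:1 H:2
  CH2 → C:1 H:2
  CH3 → C:1 H:3
Element totals:
  C: 7
  H: 16
  O: 1

C7H16O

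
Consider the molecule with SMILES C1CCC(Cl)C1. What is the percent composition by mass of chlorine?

33.90%

Atom tally by fragment:
  cyclopentane ring core → C:5 H:10
  (− 1 ring H displaced by substituents)
  + Cl → Cl:1
Element totals:
  C: 5
  H: 9
  Cl: 1
Molecular formula: C5H9Cl.
Molar mass = 104.577 g/mol.
Mass from Cl: 1 × 35.45 = 35.450 g/mol.
%Cl = 35.450 / 104.577 × 100 = 33.90%.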